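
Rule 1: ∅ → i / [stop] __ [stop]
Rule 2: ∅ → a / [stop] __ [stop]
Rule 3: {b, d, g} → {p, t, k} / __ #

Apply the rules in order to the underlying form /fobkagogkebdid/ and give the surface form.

fobikagogikebidit

Rule 1 (stop-cluster i-epenthesis): /b/ and /k/ form a stop–stop cluster, so [i] is inserted between them. /g/ and /k/ form a stop–stop cluster, so [i] is inserted between them. /b/ and /d/ form a stop–stop cluster, so [i] is inserted between them. /fobkagogkebdid/ → fobikagogikebidid.
Rule 2 (stop-cluster a-epenthesis): no segment meets the environment; /fobikagogikebidid/ is unchanged.
Rule 3 (final devoicing): /d/ is a voiced stop in word-final position, so it devoices to [t]. /fobikagogikebidid/ → fobikagogikebidit.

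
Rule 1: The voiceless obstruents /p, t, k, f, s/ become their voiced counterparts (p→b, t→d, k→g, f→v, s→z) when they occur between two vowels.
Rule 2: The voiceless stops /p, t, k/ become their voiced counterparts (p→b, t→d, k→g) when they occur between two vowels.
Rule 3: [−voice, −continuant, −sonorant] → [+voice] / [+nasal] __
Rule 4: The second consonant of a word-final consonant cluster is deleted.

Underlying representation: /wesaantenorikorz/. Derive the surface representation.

wezaandenorigor

Rule 1 (intervocalic voicing): /s/ is a voiceless obstruent between vowels /e/ and /a/, so it voices to [z]. /k/ is a voiceless obstruent between vowels /i/ and /o/, so it voices to [g]. /wesaantenorikorz/ → wezaantenorigorz.
Rule 2 (intervocalic voicing): no segment meets the environment; /wezaantenorigorz/ is unchanged.
Rule 3 (post-nasal voicing): /t/ is a voiceless stop immediately after the nasal /n/, so it voices to [d]. /wezaantenorigorz/ → wezaandenorigorz.
Rule 4 (final cluster simplification): /z/ is the second consonant of a word-final cluster /rz/, so it deletes. /wezaandenorigorz/ → wezaandenorigor.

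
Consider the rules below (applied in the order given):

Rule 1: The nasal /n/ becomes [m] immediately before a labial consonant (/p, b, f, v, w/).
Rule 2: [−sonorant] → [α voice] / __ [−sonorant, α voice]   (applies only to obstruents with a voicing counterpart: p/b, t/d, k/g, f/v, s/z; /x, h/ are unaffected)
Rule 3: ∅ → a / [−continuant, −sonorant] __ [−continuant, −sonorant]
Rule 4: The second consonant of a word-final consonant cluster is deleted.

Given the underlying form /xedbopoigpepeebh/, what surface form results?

Rule 1 (nasal place assimilation): no segment meets the environment; /xedbopoigpepeebh/ is unchanged.
Rule 2 (regressive voicing assimilation): /g/ precedes the voiceless obstruent /p/, so it devoices to [k] by assimilation. /b/ precedes the voiceless obstruent /h/, so it devoices to [p] by assimilation. /xedbopoigpepeebh/ → xedbopoikpepeeph.
Rule 3 (stop-cluster a-epenthesis): /d/ and /b/ form a stop–stop cluster, so [a] is inserted between them. /k/ and /p/ form a stop–stop cluster, so [a] is inserted between them. /xedbopoikpepeeph/ → xedabopoikapepeeph.
Rule 4 (final cluster simplification): /h/ is the second consonant of a word-final cluster /ph/, so it deletes. /xedabopoikapepeeph/ → xedabopoikapepeep.

xedabopoikapepeep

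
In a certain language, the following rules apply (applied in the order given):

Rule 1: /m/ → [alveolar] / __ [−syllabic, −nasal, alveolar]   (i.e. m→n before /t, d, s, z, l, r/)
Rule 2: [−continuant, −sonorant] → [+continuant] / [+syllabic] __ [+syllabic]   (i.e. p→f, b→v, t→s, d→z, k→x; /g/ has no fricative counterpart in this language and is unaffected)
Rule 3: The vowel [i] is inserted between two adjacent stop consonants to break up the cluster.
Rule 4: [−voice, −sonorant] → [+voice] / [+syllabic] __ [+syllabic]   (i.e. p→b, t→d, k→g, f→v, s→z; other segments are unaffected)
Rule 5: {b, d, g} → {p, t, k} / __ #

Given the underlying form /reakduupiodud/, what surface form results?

reagiduuviozut

Rule 1 (nasal place assimilation): no segment meets the environment; /reakduupiodud/ is unchanged.
Rule 2 (intervocalic spirantization): /p/ is a stop between vowels /u/ and /i/, so it spirantizes to the fricative [f]. /d/ is a stop between vowels /o/ and /u/, so it spirantizes to the fricative [z]. /reakduupiodud/ → reakduufiozud.
Rule 3 (stop-cluster i-epenthesis): /k/ and /d/ form a stop–stop cluster, so [i] is inserted between them. /reakduufiozud/ → reakiduufiozud.
Rule 4 (intervocalic voicing): /k/ is a voiceless obstruent between vowels /a/ and /i/, so it voices to [g]. /f/ is a voiceless obstruent between vowels /u/ and /i/, so it voices to [v]. /reakiduufiozud/ → reagiduuviozud.
Rule 5 (final devoicing): /d/ is a voiced stop in word-final position, so it devoices to [t]. /reagiduuviozud/ → reagiduuviozut.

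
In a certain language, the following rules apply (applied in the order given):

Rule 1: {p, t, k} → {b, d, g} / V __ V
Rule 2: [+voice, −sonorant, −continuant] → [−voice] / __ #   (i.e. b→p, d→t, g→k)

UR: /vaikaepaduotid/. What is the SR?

vaigaebaduodit

Rule 1 (intervocalic voicing): /k/ is a voiceless stop between vowels /i/ and /a/, so it voices to [g]. /p/ is a voiceless stop between vowels /e/ and /a/, so it voices to [b]. /t/ is a voiceless stop between vowels /o/ and /i/, so it voices to [d]. /vaikaepaduotid/ → vaigaebaduodid.
Rule 2 (final devoicing): /d/ is a voiced stop in word-final position, so it devoices to [t]. /vaigaebaduodid/ → vaigaebaduodit.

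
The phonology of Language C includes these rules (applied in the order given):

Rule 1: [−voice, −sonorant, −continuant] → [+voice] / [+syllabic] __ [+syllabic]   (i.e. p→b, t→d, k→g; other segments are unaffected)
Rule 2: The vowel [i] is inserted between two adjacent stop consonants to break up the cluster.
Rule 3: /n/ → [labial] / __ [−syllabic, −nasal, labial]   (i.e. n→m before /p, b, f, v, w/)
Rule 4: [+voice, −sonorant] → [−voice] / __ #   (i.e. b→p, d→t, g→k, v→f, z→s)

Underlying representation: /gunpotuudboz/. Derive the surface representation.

gumpoduudibos

Rule 1 (intervocalic voicing): /t/ is a voiceless stop between vowels /o/ and /u/, so it voices to [d]. /gunpotuudboz/ → gunpoduudboz.
Rule 2 (stop-cluster i-epenthesis): /d/ and /b/ form a stop–stop cluster, so [i] is inserted between them. /gunpoduudboz/ → gunpoduudiboz.
Rule 3 (nasal place assimilation): /n/ precedes the labial consonant /p/, so it assimilates in place to [m]. /gunpoduudiboz/ → gumpoduudiboz.
Rule 4 (final devoicing): /z/ is a voiced obstruent in word-final position, so it devoices to [s]. /gumpoduudiboz/ → gumpoduudibos.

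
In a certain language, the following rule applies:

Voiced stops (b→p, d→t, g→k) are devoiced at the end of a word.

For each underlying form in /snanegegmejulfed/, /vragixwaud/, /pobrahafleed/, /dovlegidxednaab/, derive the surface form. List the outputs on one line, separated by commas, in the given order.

/snanegegmejulfed/: /d/ is a voiced stop in word-final position, so it devoices to [t]. → [snanegegmejulfet].
/vragixwaud/: /d/ is a voiced stop in word-final position, so it devoices to [t]. → [vragixwaut].
/pobrahafleed/: /d/ is a voiced stop in word-final position, so it devoices to [t]. → [pobrahafleet].
/dovlegidxednaab/: /b/ is a voiced stop in word-final position, so it devoices to [p]. → [dovlegidxednaap].

snanegegmejulfet, vragixwaut, pobrahafleet, dovlegidxednaap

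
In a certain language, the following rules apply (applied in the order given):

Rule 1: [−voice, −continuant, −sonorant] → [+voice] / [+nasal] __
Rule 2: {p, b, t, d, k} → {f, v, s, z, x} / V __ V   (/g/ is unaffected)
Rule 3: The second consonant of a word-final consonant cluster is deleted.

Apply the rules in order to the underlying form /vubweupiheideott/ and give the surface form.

vubweufiheizeot

Rule 1 (post-nasal voicing): no segment meets the environment; /vubweupiheideott/ is unchanged.
Rule 2 (intervocalic spirantization): /p/ is a stop between vowels /u/ and /i/, so it spirantizes to the fricative [f]. /d/ is a stop between vowels /i/ and /e/, so it spirantizes to the fricative [z]. /vubweupiheideott/ → vubweufiheizeott.
Rule 3 (final cluster simplification): /t/ is the second consonant of a word-final cluster /tt/, so it deletes. /vubweufiheizeott/ → vubweufiheizeot.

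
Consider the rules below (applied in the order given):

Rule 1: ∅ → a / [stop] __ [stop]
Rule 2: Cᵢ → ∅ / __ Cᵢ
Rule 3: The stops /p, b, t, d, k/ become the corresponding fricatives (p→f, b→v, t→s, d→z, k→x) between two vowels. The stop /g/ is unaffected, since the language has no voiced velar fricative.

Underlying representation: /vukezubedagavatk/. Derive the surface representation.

Rule 1 (stop-cluster a-epenthesis): /t/ and /k/ form a stop–stop cluster, so [a] is inserted between them. /vukezubedagavatk/ → vukezubedagavatak.
Rule 2 (degemination): no segment meets the environment; /vukezubedagavatak/ is unchanged.
Rule 3 (intervocalic spirantization): /k/ is a stop between vowels /u/ and /e/, so it spirantizes to the fricative [x]. /b/ is a stop between vowels /u/ and /e/, so it spirantizes to the fricative [v]. /d/ is a stop between vowels /e/ and /a/, so it spirantizes to the fricative [z]. /t/ is a stop between vowels /a/ and /a/, so it spirantizes to the fricative [s]. /vukezubedagavatak/ → vuxezuvezagavasak.

vuxezuvezagavasak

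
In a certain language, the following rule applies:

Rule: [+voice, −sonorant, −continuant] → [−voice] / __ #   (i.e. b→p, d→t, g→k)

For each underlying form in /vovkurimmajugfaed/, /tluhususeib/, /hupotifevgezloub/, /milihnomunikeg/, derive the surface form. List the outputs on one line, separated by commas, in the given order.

/vovkurimmajugfaed/: /d/ is a voiced stop in word-final position, so it devoices to [t]. → [vovkurimmajugfaet].
/tluhususeib/: /b/ is a voiced stop in word-final position, so it devoices to [p]. → [tluhususeip].
/hupotifevgezloub/: /b/ is a voiced stop in word-final position, so it devoices to [p]. → [hupotifevgezloup].
/milihnomunikeg/: /g/ is a voiced stop in word-final position, so it devoices to [k]. → [milihnomunikek].

vovkurimmajugfaet, tluhususeip, hupotifevgezloup, milihnomunikek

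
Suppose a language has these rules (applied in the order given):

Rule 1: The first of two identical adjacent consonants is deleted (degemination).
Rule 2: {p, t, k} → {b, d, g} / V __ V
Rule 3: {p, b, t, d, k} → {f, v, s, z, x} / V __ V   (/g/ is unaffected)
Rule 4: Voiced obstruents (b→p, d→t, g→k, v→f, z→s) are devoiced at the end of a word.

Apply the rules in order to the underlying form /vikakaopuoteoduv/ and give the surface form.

Rule 1 (degemination): no segment meets the environment; /vikakaopuoteoduv/ is unchanged.
Rule 2 (intervocalic voicing): /k/ is a voiceless stop between vowels /i/ and /a/, so it voices to [g]. /k/ is a voiceless stop between vowels /a/ and /a/, so it voices to [g]. /p/ is a voiceless stop between vowels /o/ and /u/, so it voices to [b]. /t/ is a voiceless stop between vowels /o/ and /e/, so it voices to [d]. /vikakaopuoteoduv/ → vigagaobuodeoduv.
Rule 3 (intervocalic spirantization): /b/ is a stop between vowels /o/ and /u/, so it spirantizes to the fricative [v]. /d/ is a stop between vowels /o/ and /e/, so it spirantizes to the fricative [z]. /d/ is a stop between vowels /o/ and /u/, so it spirantizes to the fricative [z]. /vigagaobuodeoduv/ → vigagaovuozeozuv.
Rule 4 (final devoicing): /v/ is a voiced obstruent in word-final position, so it devoices to [f]. /vigagaovuozeozuv/ → vigagaovuozeozuf.

vigagaovuozeozuf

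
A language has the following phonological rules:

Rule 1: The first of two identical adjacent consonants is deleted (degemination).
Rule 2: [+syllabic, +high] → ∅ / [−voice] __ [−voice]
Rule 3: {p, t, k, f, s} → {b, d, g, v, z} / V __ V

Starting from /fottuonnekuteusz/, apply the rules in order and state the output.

foduonekteusz

Rule 1 (degemination): /tt/ is a geminate; the first /t/ deletes. /nn/ is a geminate; the first /n/ deletes. /fottuonnekuteusz/ → fotuonekuteusz.
Rule 2 (high vowel syncope): /u/ is a high vowel flanked by voiceless consonants /k/ and /t/, so it deletes. /fotuonekuteusz/ → fotuonekteusz.
Rule 3 (intervocalic voicing): /t/ is a voiceless obstruent between vowels /o/ and /u/, so it voices to [d]. /fotuonekteusz/ → foduonekteusz.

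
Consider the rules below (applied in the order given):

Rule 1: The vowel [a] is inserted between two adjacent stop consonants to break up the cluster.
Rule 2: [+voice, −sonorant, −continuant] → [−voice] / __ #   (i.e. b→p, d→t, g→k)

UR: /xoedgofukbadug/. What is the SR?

xoedagofukabaduk

Rule 1 (stop-cluster a-epenthesis): /d/ and /g/ form a stop–stop cluster, so [a] is inserted between them. /k/ and /b/ form a stop–stop cluster, so [a] is inserted between them. /xoedgofukbadug/ → xoedagofukabadug.
Rule 2 (final devoicing): /g/ is a voiced stop in word-final position, so it devoices to [k]. /xoedagofukabadug/ → xoedagofukabaduk.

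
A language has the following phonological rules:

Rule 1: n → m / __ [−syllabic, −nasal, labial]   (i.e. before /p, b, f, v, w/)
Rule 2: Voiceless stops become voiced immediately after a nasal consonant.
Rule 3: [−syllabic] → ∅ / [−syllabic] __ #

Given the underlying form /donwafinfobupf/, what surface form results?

Rule 1 (nasal place assimilation): /n/ precedes the labial consonant /w/, so it assimilates in place to [m]. /n/ precedes the labial consonant /f/, so it assimilates in place to [m]. /donwafinfobupf/ → domwafimfobupf.
Rule 2 (post-nasal voicing): no segment meets the environment; /domwafimfobupf/ is unchanged.
Rule 3 (final cluster simplification): /f/ is the second consonant of a word-final cluster /pf/, so it deletes. /domwafimfobupf/ → domwafimfobup.

domwafimfobup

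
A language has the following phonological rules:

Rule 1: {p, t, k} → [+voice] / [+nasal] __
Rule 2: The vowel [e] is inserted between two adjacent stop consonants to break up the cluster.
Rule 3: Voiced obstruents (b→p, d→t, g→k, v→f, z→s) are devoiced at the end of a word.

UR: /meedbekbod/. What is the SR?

Rule 1 (post-nasal voicing): no segment meets the environment; /meedbekbod/ is unchanged.
Rule 2 (stop-cluster e-epenthesis): /d/ and /b/ form a stop–stop cluster, so [e] is inserted between them. /k/ and /b/ form a stop–stop cluster, so [e] is inserted between them. /meedbekbod/ → meedebekebod.
Rule 3 (final devoicing): /d/ is a voiced obstruent in word-final position, so it devoices to [t]. /meedebekebod/ → meedebekebot.

meedebekebot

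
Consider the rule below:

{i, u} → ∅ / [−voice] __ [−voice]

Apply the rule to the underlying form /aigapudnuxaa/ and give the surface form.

aigapudnuxaa

No segment of /aigapudnuxaa/ meets the structural description of the rule, so the form surfaces unchanged.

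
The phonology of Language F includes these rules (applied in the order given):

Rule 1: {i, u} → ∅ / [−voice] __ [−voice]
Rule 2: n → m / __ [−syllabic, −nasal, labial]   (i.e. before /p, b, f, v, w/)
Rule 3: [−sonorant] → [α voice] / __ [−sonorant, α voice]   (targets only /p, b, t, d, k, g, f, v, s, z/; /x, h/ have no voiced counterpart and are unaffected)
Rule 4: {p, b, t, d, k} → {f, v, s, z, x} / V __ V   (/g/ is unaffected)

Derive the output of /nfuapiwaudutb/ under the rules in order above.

Rule 1 (high vowel syncope): no segment meets the environment; /nfuapiwaudutb/ is unchanged.
Rule 2 (nasal place assimilation): /n/ precedes the labial consonant /f/, so it assimilates in place to [m]. /nfuapiwaudutb/ → mfuapiwaudutb.
Rule 3 (regressive voicing assimilation): /t/ precedes the voiced obstruent /b/, so it voices to [d] by assimilation. /mfuapiwaudutb/ → mfuapiwaududb.
Rule 4 (intervocalic spirantization): /p/ is a stop between vowels /a/ and /i/, so it spirantizes to the fricative [f]. /d/ is a stop between vowels /u/ and /u/, so it spirantizes to the fricative [z]. /mfuapiwaududb/ → mfuafiwauzudb.

mfuafiwauzudb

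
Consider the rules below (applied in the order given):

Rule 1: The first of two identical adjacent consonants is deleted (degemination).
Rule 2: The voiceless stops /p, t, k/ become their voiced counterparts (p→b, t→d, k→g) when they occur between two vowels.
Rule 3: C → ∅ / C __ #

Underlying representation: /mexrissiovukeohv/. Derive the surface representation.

Rule 1 (degemination): /ss/ is a geminate; the first /s/ deletes. /mexrissiovukeohv/ → mexrisiovukeohv.
Rule 2 (intervocalic voicing): /k/ is a voiceless stop between vowels /u/ and /e/, so it voices to [g]. /mexrisiovukeohv/ → mexrisiovugeohv.
Rule 3 (final cluster simplification): /v/ is the second consonant of a word-final cluster /hv/, so it deletes. /mexrisiovugeohv/ → mexrisiovugeoh.

mexrisiovugeoh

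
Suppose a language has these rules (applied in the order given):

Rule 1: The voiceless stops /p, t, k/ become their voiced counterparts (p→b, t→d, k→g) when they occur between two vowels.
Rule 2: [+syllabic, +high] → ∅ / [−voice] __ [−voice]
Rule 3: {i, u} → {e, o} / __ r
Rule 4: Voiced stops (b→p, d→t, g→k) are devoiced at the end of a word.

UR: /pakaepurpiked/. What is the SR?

Rule 1 (intervocalic voicing): /k/ is a voiceless stop between vowels /a/ and /a/, so it voices to [g]. /p/ is a voiceless stop between vowels /e/ and /u/, so it voices to [b]. /k/ is a voiceless stop between vowels /i/ and /e/, so it voices to [g]. /pakaepurpiked/ → pagaeburpiged.
Rule 2 (high vowel syncope): no segment meets the environment; /pagaeburpiged/ is unchanged.
Rule 3 (pre-rhotic lowering): /u/ is a high vowel immediately before /r/, so it lowers to [o]. /pagaeburpiged/ → pagaeborpiged.
Rule 4 (final devoicing): /d/ is a voiced stop in word-final position, so it devoices to [t]. /pagaeborpiged/ → pagaeborpiget.

pagaeborpiget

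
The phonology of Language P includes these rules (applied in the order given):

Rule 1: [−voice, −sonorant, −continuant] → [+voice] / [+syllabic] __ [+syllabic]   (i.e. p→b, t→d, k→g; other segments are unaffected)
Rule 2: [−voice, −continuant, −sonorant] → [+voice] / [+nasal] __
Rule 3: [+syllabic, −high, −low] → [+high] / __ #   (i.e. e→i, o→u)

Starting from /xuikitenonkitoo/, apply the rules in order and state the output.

xuigidenongidou

Rule 1 (intervocalic voicing): /k/ is a voiceless stop between vowels /i/ and /i/, so it voices to [g]. /t/ is a voiceless stop between vowels /i/ and /e/, so it voices to [d]. /t/ is a voiceless stop between vowels /i/ and /o/, so it voices to [d]. /xuikitenonkitoo/ → xuigidenonkidoo.
Rule 2 (post-nasal voicing): /k/ is a voiceless stop immediately after the nasal /n/, so it voices to [g]. /xuigidenonkidoo/ → xuigidenongidoo.
Rule 3 (final vowel raising): /o/ is a mid vowel in word-final position, so it raises to [u]. /xuigidenongidoo/ → xuigidenongidou.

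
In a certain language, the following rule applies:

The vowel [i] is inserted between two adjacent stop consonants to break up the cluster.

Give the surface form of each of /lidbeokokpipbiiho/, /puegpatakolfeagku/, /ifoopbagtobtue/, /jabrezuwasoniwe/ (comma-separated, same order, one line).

/lidbeokokpipbiiho/: /d/ and /b/ form a stop–stop cluster, so [i] is inserted between them. /k/ and /p/ form a stop–stop cluster, so [i] is inserted between them. /p/ and /b/ form a stop–stop cluster, so [i] is inserted between them. → [lidibeokokipipibiiho].
/puegpatakolfeagku/: /g/ and /p/ form a stop–stop cluster, so [i] is inserted between them. /g/ and /k/ form a stop–stop cluster, so [i] is inserted between them. → [puegipatakolfeagiku].
/ifoopbagtobtue/: /p/ and /b/ form a stop–stop cluster, so [i] is inserted between them. /g/ and /t/ form a stop–stop cluster, so [i] is inserted between them. /b/ and /t/ form a stop–stop cluster, so [i] is inserted between them. → [ifoopibagitobitue].
/jabrezuwasoniwe/: the rule's environment is not met; surfaces unchanged as [jabrezuwasoniwe].

lidibeokokipipibiiho, puegipatakolfeagiku, ifoopibagitobitue, jabrezuwasoniwe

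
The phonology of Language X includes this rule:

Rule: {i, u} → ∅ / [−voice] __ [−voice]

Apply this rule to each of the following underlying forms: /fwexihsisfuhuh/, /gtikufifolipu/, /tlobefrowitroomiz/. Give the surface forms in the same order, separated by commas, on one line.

fwexhssfhh, gtkffolipu, tlobefrowitroomiz

/fwexihsisfuhuh/: /i/ is a high vowel flanked by voiceless consonants /x/ and /h/, so it deletes. /i/ is a high vowel flanked by voiceless consonants /s/ and /s/, so it deletes. /u/ is a high vowel flanked by voiceless consonants /f/ and /h/, so it deletes. /u/ is a high vowel flanked by voiceless consonants /h/ and /h/, so it deletes. → [fwexhssfhh].
/gtikufifolipu/: /i/ is a high vowel flanked by voiceless consonants /t/ and /k/, so it deletes. /u/ is a high vowel flanked by voiceless consonants /k/ and /f/, so it deletes. /i/ is a high vowel flanked by voiceless consonants /f/ and /f/, so it deletes. → [gtkffolipu].
/tlobefrowitroomiz/: the rule's environment is not met; surfaces unchanged as [tlobefrowitroomiz].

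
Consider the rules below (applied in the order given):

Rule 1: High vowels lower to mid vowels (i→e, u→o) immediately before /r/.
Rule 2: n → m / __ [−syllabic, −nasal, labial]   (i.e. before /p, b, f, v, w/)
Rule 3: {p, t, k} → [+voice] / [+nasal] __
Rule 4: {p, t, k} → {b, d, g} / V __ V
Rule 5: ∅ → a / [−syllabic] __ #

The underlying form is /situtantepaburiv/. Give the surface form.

Rule 1 (pre-rhotic lowering): /u/ is a high vowel immediately before /r/, so it lowers to [o]. /situtantepaburiv/ → situtantepaboriv.
Rule 2 (nasal place assimilation): no segment meets the environment; /situtantepaboriv/ is unchanged.
Rule 3 (post-nasal voicing): /t/ is a voiceless stop immediately after the nasal /n/, so it voices to [d]. /situtantepaboriv/ → situtandepaboriv.
Rule 4 (intervocalic voicing): /t/ is a voiceless stop between vowels /i/ and /u/, so it voices to [d]. /t/ is a voiceless stop between vowels /u/ and /a/, so it voices to [d]. /p/ is a voiceless stop between vowels /e/ and /a/, so it voices to [b]. /situtandepaboriv/ → sidudandebaboriv.
Rule 5 (final a-epenthesis): the form ends in the consonant /v/, so [a] is inserted word-finally. /sidudandebaboriv/ → sidudandebaboriva.

sidudandebaboriva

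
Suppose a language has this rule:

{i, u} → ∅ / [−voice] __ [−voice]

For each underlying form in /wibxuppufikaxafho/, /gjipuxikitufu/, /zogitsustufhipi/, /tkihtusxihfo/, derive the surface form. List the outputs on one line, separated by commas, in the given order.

wibxppfkaxafho, gjipxktfu, zogitsstfhpi, tkhtsxhfo

/wibxuppufikaxafho/: /u/ is a high vowel flanked by voiceless consonants /x/ and /p/, so it deletes. /u/ is a high vowel flanked by voiceless consonants /p/ and /f/, so it deletes. /i/ is a high vowel flanked by voiceless consonants /f/ and /k/, so it deletes. → [wibxppfkaxafho].
/gjipuxikitufu/: /u/ is a high vowel flanked by voiceless consonants /p/ and /x/, so it deletes. /i/ is a high vowel flanked by voiceless consonants /x/ and /k/, so it deletes. /i/ is a high vowel flanked by voiceless consonants /k/ and /t/, so it deletes. /u/ is a high vowel flanked by voiceless consonants /t/ and /f/, so it deletes. → [gjipxktfu].
/zogitsustufhipi/: /u/ is a high vowel flanked by voiceless consonants /s/ and /s/, so it deletes. /u/ is a high vowel flanked by voiceless consonants /t/ and /f/, so it deletes. /i/ is a high vowel flanked by voiceless consonants /h/ and /p/, so it deletes. → [zogitsstfhpi].
/tkihtusxihfo/: /i/ is a high vowel flanked by voiceless consonants /k/ and /h/, so it deletes. /u/ is a high vowel flanked by voiceless consonants /t/ and /s/, so it deletes. /i/ is a high vowel flanked by voiceless consonants /x/ and /h/, so it deletes. → [tkhtsxhfo].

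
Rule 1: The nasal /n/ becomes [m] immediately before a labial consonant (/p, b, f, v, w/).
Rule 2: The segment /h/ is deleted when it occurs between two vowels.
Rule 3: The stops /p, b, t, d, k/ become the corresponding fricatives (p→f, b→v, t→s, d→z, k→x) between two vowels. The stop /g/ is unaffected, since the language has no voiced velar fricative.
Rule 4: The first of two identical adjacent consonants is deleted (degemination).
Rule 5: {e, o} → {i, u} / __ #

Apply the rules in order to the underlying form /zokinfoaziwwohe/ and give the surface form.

zoximfoaziwoi

Rule 1 (nasal place assimilation): /n/ precedes the labial consonant /f/, so it assimilates in place to [m]. /zokinfoaziwwohe/ → zokimfoaziwwohe.
Rule 2 (intervocalic h-deletion): /h/ occurs between vowels /o/ and /e/, so it deletes. /zokimfoaziwwohe/ → zokimfoaziwwoe.
Rule 3 (intervocalic spirantization): /k/ is a stop between vowels /o/ and /i/, so it spirantizes to the fricative [x]. /zokimfoaziwwoe/ → zoximfoaziwwoe.
Rule 4 (degemination): /ww/ is a geminate; the first /w/ deletes. /zoximfoaziwwoe/ → zoximfoaziwoe.
Rule 5 (final vowel raising): /e/ is a mid vowel in word-final position, so it raises to [i]. /zoximfoaziwoe/ → zoximfoaziwoi.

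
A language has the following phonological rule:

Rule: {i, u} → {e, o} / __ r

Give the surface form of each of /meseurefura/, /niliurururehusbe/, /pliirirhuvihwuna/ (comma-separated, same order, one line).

/meseurefura/: /u/ is a high vowel immediately before /r/, so it lowers to [o]. /u/ is a high vowel immediately before /r/, so it lowers to [o]. → [meseorefora].
/niliurururehusbe/: /u/ is a high vowel immediately before /r/, so it lowers to [o]. /u/ is a high vowel immediately before /r/, so it lowers to [o]. /u/ is a high vowel immediately before /r/, so it lowers to [o]. → [niliorororehusbe].
/pliirirhuvihwuna/: /i/ is a high vowel immediately before /r/, so it lowers to [e]. /i/ is a high vowel immediately before /r/, so it lowers to [e]. → [pliererhuvihwuna].

meseorefora, niliorororehusbe, pliererhuvihwuna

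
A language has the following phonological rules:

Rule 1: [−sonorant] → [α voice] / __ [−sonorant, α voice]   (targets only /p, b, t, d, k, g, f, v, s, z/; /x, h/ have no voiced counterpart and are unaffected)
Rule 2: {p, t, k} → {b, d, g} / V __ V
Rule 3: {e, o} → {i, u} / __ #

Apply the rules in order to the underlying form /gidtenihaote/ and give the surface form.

gittenihaodi

Rule 1 (regressive voicing assimilation): /d/ precedes the voiceless obstruent /t/, so it devoices to [t] by assimilation. /gidtenihaote/ → gittenihaote.
Rule 2 (intervocalic voicing): /t/ is a voiceless stop between vowels /o/ and /e/, so it voices to [d]. /gittenihaote/ → gittenihaode.
Rule 3 (final vowel raising): /e/ is a mid vowel in word-final position, so it raises to [i]. /gittenihaode/ → gittenihaodi.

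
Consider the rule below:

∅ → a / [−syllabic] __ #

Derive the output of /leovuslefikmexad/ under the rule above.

the form ends in the consonant /d/, so [a] is inserted word-finally.
Surface form: [leovuslefikmexada].

leovuslefikmexada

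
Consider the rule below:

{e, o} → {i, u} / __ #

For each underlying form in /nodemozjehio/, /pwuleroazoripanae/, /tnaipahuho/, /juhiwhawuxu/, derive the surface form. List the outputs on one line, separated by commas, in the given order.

nodemozjehiu, pwuleroazoripanai, tnaipahuhu, juhiwhawuxu

/nodemozjehio/: /o/ is a mid vowel in word-final position, so it raises to [u]. → [nodemozjehiu].
/pwuleroazoripanae/: /e/ is a mid vowel in word-final position, so it raises to [i]. → [pwuleroazoripanai].
/tnaipahuho/: /o/ is a mid vowel in word-final position, so it raises to [u]. → [tnaipahuhu].
/juhiwhawuxu/: the rule's environment is not met; surfaces unchanged as [juhiwhawuxu].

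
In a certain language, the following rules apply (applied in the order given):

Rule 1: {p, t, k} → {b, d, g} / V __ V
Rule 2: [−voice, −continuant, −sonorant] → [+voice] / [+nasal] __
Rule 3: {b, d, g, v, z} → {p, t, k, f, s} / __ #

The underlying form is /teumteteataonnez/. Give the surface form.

teumdedeadaonnes

Rule 1 (intervocalic voicing): /t/ is a voiceless stop between vowels /e/ and /e/, so it voices to [d]. /t/ is a voiceless stop between vowels /a/ and /a/, so it voices to [d]. /teumteteataonnez/ → teumtedeadaonnez.
Rule 2 (post-nasal voicing): /t/ is a voiceless stop immediately after the nasal /m/, so it voices to [d]. /teumtedeadaonnez/ → teumdedeadaonnez.
Rule 3 (final devoicing): /z/ is a voiced obstruent in word-final position, so it devoices to [s]. /teumdedeadaonnez/ → teumdedeadaonnes.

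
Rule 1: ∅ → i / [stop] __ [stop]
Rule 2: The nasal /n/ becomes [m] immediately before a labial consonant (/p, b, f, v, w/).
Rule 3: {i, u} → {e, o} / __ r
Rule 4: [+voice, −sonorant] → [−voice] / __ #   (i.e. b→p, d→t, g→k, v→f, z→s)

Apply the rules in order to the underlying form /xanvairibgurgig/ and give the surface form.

xamvaeribigorgik

Rule 1 (stop-cluster i-epenthesis): /b/ and /g/ form a stop–stop cluster, so [i] is inserted between them. /xanvairibgurgig/ → xanvairibigurgig.
Rule 2 (nasal place assimilation): /n/ precedes the labial consonant /v/, so it assimilates in place to [m]. /xanvairibigurgig/ → xamvairibigurgig.
Rule 3 (pre-rhotic lowering): /i/ is a high vowel immediately before /r/, so it lowers to [e]. /u/ is a high vowel immediately before /r/, so it lowers to [o]. /xamvairibigurgig/ → xamvaeribigorgig.
Rule 4 (final devoicing): /g/ is a voiced obstruent in word-final position, so it devoices to [k]. /xamvaeribigorgig/ → xamvaeribigorgik.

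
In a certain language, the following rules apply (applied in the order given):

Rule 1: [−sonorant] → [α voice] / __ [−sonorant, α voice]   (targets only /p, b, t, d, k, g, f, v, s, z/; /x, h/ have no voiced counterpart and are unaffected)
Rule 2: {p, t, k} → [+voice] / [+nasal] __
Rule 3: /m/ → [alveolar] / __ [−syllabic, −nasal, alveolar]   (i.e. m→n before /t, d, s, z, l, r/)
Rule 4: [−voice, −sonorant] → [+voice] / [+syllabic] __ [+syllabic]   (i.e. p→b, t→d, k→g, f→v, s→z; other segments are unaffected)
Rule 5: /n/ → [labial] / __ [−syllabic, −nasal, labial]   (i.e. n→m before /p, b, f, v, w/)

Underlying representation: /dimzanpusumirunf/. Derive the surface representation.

dinzambuzumirumf

Rule 1 (regressive voicing assimilation): no segment meets the environment; /dimzanpusumirunf/ is unchanged.
Rule 2 (post-nasal voicing): /p/ is a voiceless stop immediately after the nasal /n/, so it voices to [b]. /dimzanpusumirunf/ → dimzanbusumirunf.
Rule 3 (nasal place assimilation): /m/ precedes the alveolar consonant /z/, so it assimilates in place to [n]. /dimzanbusumirunf/ → dinzanbusumirunf.
Rule 4 (intervocalic voicing): /s/ is a voiceless obstruent between vowels /u/ and /u/, so it voices to [z]. /dinzanbusumirunf/ → dinzanbuzumirunf.
Rule 5 (nasal place assimilation): /n/ precedes the labial consonant /b/, so it assimilates in place to [m]. /n/ precedes the labial consonant /f/, so it assimilates in place to [m]. /dinzanbuzumirunf/ → dinzambuzumirumf.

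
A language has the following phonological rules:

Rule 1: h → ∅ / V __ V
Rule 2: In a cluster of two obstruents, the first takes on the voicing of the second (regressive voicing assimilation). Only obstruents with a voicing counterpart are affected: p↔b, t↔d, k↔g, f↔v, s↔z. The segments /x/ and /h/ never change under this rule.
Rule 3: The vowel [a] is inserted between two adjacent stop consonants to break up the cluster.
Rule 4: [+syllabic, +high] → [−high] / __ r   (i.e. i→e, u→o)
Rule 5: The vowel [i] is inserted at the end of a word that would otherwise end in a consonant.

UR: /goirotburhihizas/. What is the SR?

Rule 1 (intervocalic h-deletion): /h/ occurs between vowels /i/ and /i/, so it deletes. /goirotburhihizas/ → goirotburhiizas.
Rule 2 (regressive voicing assimilation): /t/ precedes the voiced obstruent /b/, so it voices to [d] by assimilation. /goirotburhiizas/ → goirodburhiizas.
Rule 3 (stop-cluster a-epenthesis): /d/ and /b/ form a stop–stop cluster, so [a] is inserted between them. /goirodburhiizas/ → goirodaburhiizas.
Rule 4 (pre-rhotic lowering): /i/ is a high vowel immediately before /r/, so it lowers to [e]. /u/ is a high vowel immediately before /r/, so it lowers to [o]. /goirodaburhiizas/ → goerodaborhiizas.
Rule 5 (final i-epenthesis): the form ends in the consonant /s/, so [i] is inserted word-finally. /goerodaborhiizas/ → goerodaborhiizasi.

goerodaborhiizasi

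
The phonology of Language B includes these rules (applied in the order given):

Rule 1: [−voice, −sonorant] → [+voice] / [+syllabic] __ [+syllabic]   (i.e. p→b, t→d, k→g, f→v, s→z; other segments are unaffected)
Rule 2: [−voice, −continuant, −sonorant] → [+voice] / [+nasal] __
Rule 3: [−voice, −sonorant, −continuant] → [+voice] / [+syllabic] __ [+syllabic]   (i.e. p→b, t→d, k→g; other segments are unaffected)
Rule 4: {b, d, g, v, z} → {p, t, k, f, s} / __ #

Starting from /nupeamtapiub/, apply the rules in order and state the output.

Rule 1 (intervocalic voicing): /p/ is a voiceless obstruent between vowels /u/ and /e/, so it voices to [b]. /p/ is a voiceless obstruent between vowels /a/ and /i/, so it voices to [b]. /nupeamtapiub/ → nubeamtabiub.
Rule 2 (post-nasal voicing): /t/ is a voiceless stop immediately after the nasal /m/, so it voices to [d]. /nubeamtabiub/ → nubeamdabiub.
Rule 3 (intervocalic voicing): no segment meets the environment; /nubeamdabiub/ is unchanged.
Rule 4 (final devoicing): /b/ is a voiced obstruent in word-final position, so it devoices to [p]. /nubeamdabiub/ → nubeamdabiup.

nubeamdabiup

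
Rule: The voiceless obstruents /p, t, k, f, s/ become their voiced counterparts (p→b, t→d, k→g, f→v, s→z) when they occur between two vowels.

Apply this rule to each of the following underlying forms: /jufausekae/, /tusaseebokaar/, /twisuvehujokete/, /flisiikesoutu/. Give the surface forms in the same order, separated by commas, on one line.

/jufausekae/: /f/ is a voiceless obstruent between vowels /u/ and /a/, so it voices to [v]. /s/ is a voiceless obstruent between vowels /u/ and /e/, so it voices to [z]. /k/ is a voiceless obstruent between vowels /e/ and /a/, so it voices to [g]. → [juvauzegae].
/tusaseebokaar/: /s/ is a voiceless obstruent between vowels /u/ and /a/, so it voices to [z]. /s/ is a voiceless obstruent between vowels /a/ and /e/, so it voices to [z]. /k/ is a voiceless obstruent between vowels /o/ and /a/, so it voices to [g]. → [tuzazeebogaar].
/twisuvehujokete/: /s/ is a voiceless obstruent between vowels /i/ and /u/, so it voices to [z]. /k/ is a voiceless obstruent between vowels /o/ and /e/, so it voices to [g]. /t/ is a voiceless obstruent between vowels /e/ and /e/, so it voices to [d]. → [twizuvehujogede].
/flisiikesoutu/: /s/ is a voiceless obstruent between vowels /i/ and /i/, so it voices to [z]. /k/ is a voiceless obstruent between vowels /i/ and /e/, so it voices to [g]. /s/ is a voiceless obstruent between vowels /e/ and /o/, so it voices to [z]. /t/ is a voiceless obstruent between vowels /u/ and /u/, so it voices to [d]. → [fliziigezoudu].

juvauzegae, tuzazeebogaar, twizuvehujogede, fliziigezoudu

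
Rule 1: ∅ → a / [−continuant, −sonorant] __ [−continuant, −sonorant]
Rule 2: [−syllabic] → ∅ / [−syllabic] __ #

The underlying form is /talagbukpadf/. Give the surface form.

talagabukapad

Rule 1 (stop-cluster a-epenthesis): /g/ and /b/ form a stop–stop cluster, so [a] is inserted between them. /k/ and /p/ form a stop–stop cluster, so [a] is inserted between them. /talagbukpadf/ → talagabukapadf.
Rule 2 (final cluster simplification): /f/ is the second consonant of a word-final cluster /df/, so it deletes. /talagabukapadf/ → talagabukapad.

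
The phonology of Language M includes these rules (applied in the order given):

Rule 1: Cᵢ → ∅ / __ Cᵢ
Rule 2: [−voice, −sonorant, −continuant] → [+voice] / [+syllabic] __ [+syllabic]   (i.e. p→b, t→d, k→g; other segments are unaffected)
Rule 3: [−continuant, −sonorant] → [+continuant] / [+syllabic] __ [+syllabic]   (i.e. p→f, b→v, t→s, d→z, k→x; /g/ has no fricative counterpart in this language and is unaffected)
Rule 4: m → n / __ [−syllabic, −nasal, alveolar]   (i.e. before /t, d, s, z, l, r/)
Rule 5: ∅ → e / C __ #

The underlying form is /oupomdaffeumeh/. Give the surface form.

ouvondafeumehe

Rule 1 (degemination): /ff/ is a geminate; the first /f/ deletes. /oupomdaffeumeh/ → oupomdafeumeh.
Rule 2 (intervocalic voicing): /p/ is a voiceless stop between vowels /u/ and /o/, so it voices to [b]. /oupomdafeumeh/ → oubomdafeumeh.
Rule 3 (intervocalic spirantization): /b/ is a stop between vowels /u/ and /o/, so it spirantizes to the fricative [v]. /oubomdafeumeh/ → ouvomdafeumeh.
Rule 4 (nasal place assimilation): /m/ precedes the alveolar consonant /d/, so it assimilates in place to [n]. /ouvomdafeumeh/ → ouvondafeumeh.
Rule 5 (final e-epenthesis): the form ends in the consonant /h/, so [e] is inserted word-finally. /ouvondafeumeh/ → ouvondafeumehe.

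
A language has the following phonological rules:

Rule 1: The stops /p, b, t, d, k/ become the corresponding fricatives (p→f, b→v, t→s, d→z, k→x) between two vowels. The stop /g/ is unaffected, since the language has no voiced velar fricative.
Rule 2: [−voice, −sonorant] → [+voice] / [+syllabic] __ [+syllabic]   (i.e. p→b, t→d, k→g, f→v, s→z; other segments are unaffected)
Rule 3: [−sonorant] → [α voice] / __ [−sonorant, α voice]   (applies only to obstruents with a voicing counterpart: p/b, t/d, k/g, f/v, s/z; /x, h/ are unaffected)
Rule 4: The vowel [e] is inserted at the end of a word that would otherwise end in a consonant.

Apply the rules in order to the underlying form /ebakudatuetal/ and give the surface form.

Rule 1 (intervocalic spirantization): /b/ is a stop between vowels /e/ and /a/, so it spirantizes to the fricative [v]. /k/ is a stop between vowels /a/ and /u/, so it spirantizes to the fricative [x]. /d/ is a stop between vowels /u/ and /a/, so it spirantizes to the fricative [z]. /t/ is a stop between vowels /a/ and /u/, so it spirantizes to the fricative [s]. /t/ is a stop between vowels /e/ and /a/, so it spirantizes to the fricative [s]. /ebakudatuetal/ → evaxuzasuesal.
Rule 2 (intervocalic voicing): /s/ is a voiceless obstruent between vowels /a/ and /u/, so it voices to [z]. /s/ is a voiceless obstruent between vowels /e/ and /a/, so it voices to [z]. /evaxuzasuesal/ → evaxuzazuezal.
Rule 3 (regressive voicing assimilation): no segment meets the environment; /evaxuzazuezal/ is unchanged.
Rule 4 (final e-epenthesis): the form ends in the consonant /l/, so [e] is inserted word-finally. /evaxuzazuezal/ → evaxuzazuezale.

evaxuzazuezale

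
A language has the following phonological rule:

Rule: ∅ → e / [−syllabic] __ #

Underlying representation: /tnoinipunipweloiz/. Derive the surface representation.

tnoinipunipweloize

the form ends in the consonant /z/, so [e] is inserted word-finally.
Surface form: [tnoinipunipweloize].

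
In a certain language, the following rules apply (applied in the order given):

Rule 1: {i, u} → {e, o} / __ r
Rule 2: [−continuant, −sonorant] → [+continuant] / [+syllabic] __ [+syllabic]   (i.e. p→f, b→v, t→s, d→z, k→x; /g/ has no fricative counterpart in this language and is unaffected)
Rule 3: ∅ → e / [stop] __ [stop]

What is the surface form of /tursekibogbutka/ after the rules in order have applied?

torsexivogebuteka

Rule 1 (pre-rhotic lowering): /u/ is a high vowel immediately before /r/, so it lowers to [o]. /tursekibogbutka/ → torsekibogbutka.
Rule 2 (intervocalic spirantization): /k/ is a stop between vowels /e/ and /i/, so it spirantizes to the fricative [x]. /b/ is a stop between vowels /i/ and /o/, so it spirantizes to the fricative [v]. /torsekibogbutka/ → torsexivogbutka.
Rule 3 (stop-cluster e-epenthesis): /g/ and /b/ form a stop–stop cluster, so [e] is inserted between them. /t/ and /k/ form a stop–stop cluster, so [e] is inserted between them. /torsexivogbutka/ → torsexivogebuteka.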